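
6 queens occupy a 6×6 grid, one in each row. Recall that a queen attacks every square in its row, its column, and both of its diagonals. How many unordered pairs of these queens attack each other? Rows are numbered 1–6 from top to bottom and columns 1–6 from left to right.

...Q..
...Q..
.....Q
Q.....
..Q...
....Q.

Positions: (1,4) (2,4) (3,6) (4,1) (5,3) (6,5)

3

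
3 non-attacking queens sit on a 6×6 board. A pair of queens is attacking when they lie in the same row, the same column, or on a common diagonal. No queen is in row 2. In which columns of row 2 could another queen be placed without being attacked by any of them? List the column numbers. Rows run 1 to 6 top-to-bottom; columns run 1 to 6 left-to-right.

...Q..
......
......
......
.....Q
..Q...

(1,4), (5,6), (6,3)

columns 1, 2

(1,4) attacks row 2 at column 4 and diagonals 3, 5.
(5,6) attacks row 2 at column 6 and diagonals 3.
(6,3) attacks row 2 at column 3.
Attacked columns: {3, 4, 5, 6}. Safe: {1, 2}.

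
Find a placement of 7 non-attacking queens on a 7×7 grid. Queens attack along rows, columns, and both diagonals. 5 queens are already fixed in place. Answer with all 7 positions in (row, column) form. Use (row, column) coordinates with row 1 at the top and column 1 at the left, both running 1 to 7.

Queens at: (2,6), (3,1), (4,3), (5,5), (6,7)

Row 1: attacked by (2,6)→{5,6,7}; (3,1)→{1,3}; (4,3)→{3,6}; (5,5)→{1,5}; (6,7)→{2,7}. Safe: 4. Place at column 4.
Row 7: attacked by (1,4)→{4}; (2,6)→{1,6}; (3,1)→{1,5}; (4,3)→{3,6}; (5,5)→{3,5,7}; (6,7)→{6,7}. Safe: 2. Place at column 2.
Columns [4, 6, 1, 3, 5, 7, 2], r−c [-3, -4, 2, 1, 0, -1, 5], r+c [5, 8, 4, 7, 10, 13, 9] are all distinct, so no two queens attack.

(1,4) (2,6) (3,1) (4,3) (5,5) (6,7) (7,2)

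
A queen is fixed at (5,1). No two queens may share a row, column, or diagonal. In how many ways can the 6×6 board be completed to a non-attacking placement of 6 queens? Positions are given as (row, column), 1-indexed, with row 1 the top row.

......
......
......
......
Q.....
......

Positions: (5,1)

1

Branch on row 1: col 2 → 0; col 3 → 1; col 4 → 0; col 6 → 0.
Sum: 0 + 1 + 0 + 0 = 1.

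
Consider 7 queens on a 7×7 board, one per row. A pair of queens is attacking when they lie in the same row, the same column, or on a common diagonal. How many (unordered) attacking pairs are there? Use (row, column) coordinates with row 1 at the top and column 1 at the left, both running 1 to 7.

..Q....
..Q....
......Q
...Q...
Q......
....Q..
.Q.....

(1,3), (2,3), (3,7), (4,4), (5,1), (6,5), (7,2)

Same column: (1,3)–(2,3) (column 3).
Total attacking pairs: 1.

1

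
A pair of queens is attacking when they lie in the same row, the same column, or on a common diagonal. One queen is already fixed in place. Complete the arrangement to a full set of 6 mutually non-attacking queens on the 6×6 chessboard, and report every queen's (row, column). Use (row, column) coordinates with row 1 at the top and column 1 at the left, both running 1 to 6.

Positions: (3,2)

Row 1: attacked by (3,2)→{2,4}. Safe: 1, 3, 5, 6. Place at column 3.
Row 2: attacked by (1,3)→{2,3,4}; (3,2)→{1,2,3}. Safe: 5, 6. Place at column 6.
Row 4: attacked by (1,3)→{3,6}; (2,6)→{4,6}; (3,2)→{1,2,3}. Safe: 5. Place at column 5.
Row 5: attacked by (1,3)→{3}; (2,6)→{3,6}; (3,2)→{2,4}; (4,5)→{4,5,6}. Safe: 1. Place at column 1.
Row 6: attacked by (1,3)→{3}; (2,6)→{2,6}; (3,2)→{2,5}; (4,5)→{3,5}; (5,1)→{1,2}. Safe: 4. Place at column 4.
Columns [3, 6, 2, 5, 1, 4], r−c [-2, -4, 1, -1, 4, 2], r+c [4, 8, 5, 9, 6, 10] are all distinct, so no two queens attack.

(1,3) (2,6) (3,2) (4,5) (5,1) (6,4)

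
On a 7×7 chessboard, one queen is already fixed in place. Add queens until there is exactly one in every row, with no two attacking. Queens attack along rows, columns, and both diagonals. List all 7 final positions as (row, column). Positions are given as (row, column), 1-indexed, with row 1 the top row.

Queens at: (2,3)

Row 1: attacked by (2,3)→{2,3,4}. Safe: 1, 5, 6, 7. Place at column 6.
Row 3: attacked by (1,6)→{4,6}; (2,3)→{2,3,4}. Safe: 1, 5, 7. Place at column 1.
Row 4: attacked by (1,6)→{3,6}; (2,3)→{1,3,5}; (3,1)→{1,2}. Safe: 4, 7. Place at column 4.
Row 5: attacked by (1,6)→{2,6}; (2,3)→{3,6}; (3,1)→{1,3}; (4,4)→{3,4,5}. Safe: 7. Place at column 7.
Row 6: attacked by (1,6)→{1,6}; (2,3)→{3,7}; (3,1)→{1,4}; (4,4)→{2,4,6}; (5,7)→{6,7}. Safe: 5. Place at column 5.
Row 7: attacked by (1,6)→{6}; (2,3)→{3}; (3,1)→{1,5}; (4,4)→{1,4,7}; (5,7)→{5,7}; (6,5)→{4,5,6}. Safe: 2. Place at column 2.
Columns [6, 3, 1, 4, 7, 5, 2], r−c [-5, -1, 2, 0, -2, 1, 5], r+c [7, 5, 4, 8, 12, 11, 9] are all distinct, so no two queens attack.

(1,6) (2,3) (3,1) (4,4) (5,7) (6,5) (7,2)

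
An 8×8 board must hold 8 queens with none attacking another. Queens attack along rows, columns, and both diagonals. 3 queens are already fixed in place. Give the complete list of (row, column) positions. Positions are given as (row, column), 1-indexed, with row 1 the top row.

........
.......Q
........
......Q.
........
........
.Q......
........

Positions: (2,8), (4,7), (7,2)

(1,3) (2,8) (3,4) (4,7) (5,1) (6,6) (7,2) (8,5)

Row 1: attacked by (2,8)→{7,8}; (4,7)→{4,7}; (7,2)→{2,8}. Safe: 1, 3, 5, 6. Place at column 3.
Row 3: attacked by (1,3)→{1,3,5}; (2,8)→{7,8}; (4,7)→{6,7,8}; (7,2)→{2,6}. Safe: 4. Place at column 4.
Row 5: attacked by (1,3)→{3,7}; (2,8)→{5,8}; (3,4)→{2,4,6}; (4,7)→{6,7,8}; (7,2)→{2,4}. Safe: 1. Place at column 1.
Row 6: attacked by (1,3)→{3,8}; (2,8)→{4,8}; (3,4)→{1,4,7}; (4,7)→{5,7}; (5,1)→{1,2}; (7,2)→{1,2,3}. Safe: 6. Place at column 6.
Row 8: attacked by (1,3)→{3}; (2,8)→{2,8}; (3,4)→{4}; (4,7)→{3,7}; (5,1)→{1,4}; (6,6)→{4,6,8}; (7,2)→{1,2,3}. Safe: 5. Place at column 5.
Columns [3, 8, 4, 7, 1, 6, 2, 5], r−c [-2, -6, -1, -3, 4, 0, 5, 3], r+c [4, 10, 7, 11, 6, 12, 9, 13] are all distinct, so no two queens attack.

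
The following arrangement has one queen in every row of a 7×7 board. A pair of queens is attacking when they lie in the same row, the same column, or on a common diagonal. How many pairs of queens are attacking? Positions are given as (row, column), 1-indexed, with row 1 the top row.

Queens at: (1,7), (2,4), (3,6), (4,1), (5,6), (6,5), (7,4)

Same column: (2,4)–(7,4) (column 4); (3,6)–(5,6) (column 6).
Same diagonal: (4,1)–(7,4) (|4−7| = |1−4| = 3); (5,6)–(6,5) (|5−6| = |6−5| = 1); (5,6)–(7,4) (|5−7| = |6−4| = 2); (6,5)–(7,4) (|6−7| = |5−4| = 1).
Total attacking pairs: 6.

6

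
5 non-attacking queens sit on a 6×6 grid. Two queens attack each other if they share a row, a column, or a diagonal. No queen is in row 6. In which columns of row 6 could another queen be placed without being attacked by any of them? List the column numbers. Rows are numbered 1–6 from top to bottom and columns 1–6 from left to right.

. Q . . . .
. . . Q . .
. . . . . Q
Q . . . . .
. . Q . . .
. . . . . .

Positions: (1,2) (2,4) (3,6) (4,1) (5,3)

columns 5

(1,2) attacks row 6 at column 2.
(2,4) attacks row 6 at column 4.
(3,6) attacks row 6 at column 6 and diagonals 3.
(4,1) attacks row 6 at column 1 and diagonals 3.
(5,3) attacks row 6 at column 3 and diagonals 2, 4.
Attacked columns: {1, 2, 3, 4, 6}. Safe: {5}.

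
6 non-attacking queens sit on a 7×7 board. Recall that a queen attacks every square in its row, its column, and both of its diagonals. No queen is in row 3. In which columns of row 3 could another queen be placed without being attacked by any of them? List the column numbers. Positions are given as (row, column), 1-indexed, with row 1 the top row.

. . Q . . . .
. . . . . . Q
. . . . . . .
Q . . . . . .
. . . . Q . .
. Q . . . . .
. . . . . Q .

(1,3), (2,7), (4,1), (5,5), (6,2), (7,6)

(1,3) attacks row 3 at column 3 and diagonals 1, 5.
(2,7) attacks row 3 at column 7 and diagonals 6.
(4,1) attacks row 3 at column 1 and diagonals 2.
(5,5) attacks row 3 at column 5 and diagonals 3, 7.
(6,2) attacks row 3 at column 2 and diagonals 5.
(7,6) attacks row 3 at column 6 and diagonals 2.
Attacked columns: {1, 2, 3, 5, 6, 7}. Safe: {4}.

columns 4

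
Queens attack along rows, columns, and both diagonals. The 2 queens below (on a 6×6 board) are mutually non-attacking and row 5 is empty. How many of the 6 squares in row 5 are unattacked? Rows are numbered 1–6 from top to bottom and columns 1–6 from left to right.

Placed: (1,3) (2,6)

(1,3) attacks row 5 at column 3.
(2,6) attacks row 5 at column 6 and diagonals 3.
Attacked columns: {3, 6}. Safe: {1, 2, 4, 5}.

4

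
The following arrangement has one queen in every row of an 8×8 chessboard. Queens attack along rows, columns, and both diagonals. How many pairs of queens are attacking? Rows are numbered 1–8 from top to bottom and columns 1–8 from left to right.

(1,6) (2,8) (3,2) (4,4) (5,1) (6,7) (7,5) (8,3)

All columns are distinct and no two queens satisfy |Δrow| = |Δcol|, so no pair attacks.

0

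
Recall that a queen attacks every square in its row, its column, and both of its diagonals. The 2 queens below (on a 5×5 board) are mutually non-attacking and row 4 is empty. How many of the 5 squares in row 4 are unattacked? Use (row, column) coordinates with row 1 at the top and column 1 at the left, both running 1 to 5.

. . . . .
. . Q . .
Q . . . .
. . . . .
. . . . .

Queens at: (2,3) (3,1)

1

(2,3) attacks row 4 at column 3 and diagonals 1, 5.
(3,1) attacks row 4 at column 1 and diagonals 2.
Attacked columns: {1, 2, 3, 5}. Safe: {4}.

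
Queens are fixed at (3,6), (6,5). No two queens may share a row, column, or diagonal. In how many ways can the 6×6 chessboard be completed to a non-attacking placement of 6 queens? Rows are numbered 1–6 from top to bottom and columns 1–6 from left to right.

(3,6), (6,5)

Branch on row 1: col 1 → 0; col 2 → 1; col 3 → 0.
Sum: 0 + 1 + 0 = 1.

1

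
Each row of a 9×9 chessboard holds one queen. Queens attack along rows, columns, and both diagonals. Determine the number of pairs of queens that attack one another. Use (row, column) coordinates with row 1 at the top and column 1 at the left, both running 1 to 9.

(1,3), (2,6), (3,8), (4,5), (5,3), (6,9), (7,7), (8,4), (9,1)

2

Same column: (1,3)–(5,3) (column 3).
Same diagonal: (2,6)–(5,3) (|2−5| = |6−3| = 3).
Total attacking pairs: 2.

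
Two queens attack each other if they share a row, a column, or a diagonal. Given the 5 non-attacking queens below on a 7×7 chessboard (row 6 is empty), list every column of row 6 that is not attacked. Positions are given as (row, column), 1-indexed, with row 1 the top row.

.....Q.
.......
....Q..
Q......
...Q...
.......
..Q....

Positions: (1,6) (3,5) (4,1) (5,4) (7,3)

columns 7

(1,6) attacks row 6 at column 6 and diagonals 1.
(3,5) attacks row 6 at column 5 and diagonals 2.
(4,1) attacks row 6 at column 1 and diagonals 3.
(5,4) attacks row 6 at column 4 and diagonals 3, 5.
(7,3) attacks row 6 at column 3 and diagonals 2, 4.
Attacked columns: {1, 2, 3, 4, 5, 6}. Safe: {7}.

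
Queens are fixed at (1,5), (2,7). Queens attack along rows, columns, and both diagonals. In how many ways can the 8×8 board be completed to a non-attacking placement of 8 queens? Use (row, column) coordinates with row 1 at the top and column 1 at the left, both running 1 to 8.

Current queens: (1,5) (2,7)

6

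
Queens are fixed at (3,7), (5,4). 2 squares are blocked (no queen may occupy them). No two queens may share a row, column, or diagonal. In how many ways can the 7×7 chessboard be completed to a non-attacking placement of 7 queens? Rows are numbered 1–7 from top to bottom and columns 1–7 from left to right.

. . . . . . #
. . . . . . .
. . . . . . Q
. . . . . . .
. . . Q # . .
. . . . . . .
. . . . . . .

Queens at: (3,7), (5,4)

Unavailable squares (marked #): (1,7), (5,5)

Branch on row 1: col 1 → 0; col 2 → 0; col 3 → 1; col 6 → 0.
Sum: 0 + 0 + 1 + 0 = 1.

1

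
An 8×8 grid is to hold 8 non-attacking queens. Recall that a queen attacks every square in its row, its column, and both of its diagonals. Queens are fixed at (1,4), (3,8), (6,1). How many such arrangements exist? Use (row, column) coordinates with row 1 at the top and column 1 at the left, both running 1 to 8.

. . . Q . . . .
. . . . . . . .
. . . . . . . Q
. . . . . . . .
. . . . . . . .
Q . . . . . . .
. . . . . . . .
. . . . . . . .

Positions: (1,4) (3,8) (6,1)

2

Branch on row 2: col 2 → 1; col 6 → 1.
Sum: 1 + 1 = 2.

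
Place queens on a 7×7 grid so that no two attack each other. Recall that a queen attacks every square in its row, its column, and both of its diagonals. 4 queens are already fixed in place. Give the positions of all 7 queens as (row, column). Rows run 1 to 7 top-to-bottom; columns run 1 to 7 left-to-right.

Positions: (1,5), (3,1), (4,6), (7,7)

(1,5) (2,3) (3,1) (4,6) (5,4) (6,2) (7,7)

Row 2: attacked by (1,5)→{4,5,6}; (3,1)→{1,2}; (4,6)→{4,6}; (7,7)→{2,7}. Safe: 3. Place at column 3.
Row 5: attacked by (1,5)→{1,5}; (2,3)→{3,6}; (3,1)→{1,3}; (4,6)→{5,6,7}; (7,7)→{5,7}. Safe: 2, 4. Place at column 4.
Row 6: attacked by (1,5)→{5}; (2,3)→{3,7}; (3,1)→{1,4}; (4,6)→{4,6}; (5,4)→{3,4,5}; (7,7)→{6,7}. Safe: 2. Place at column 2.
Columns [5, 3, 1, 6, 4, 2, 7], r−c [-4, -1, 2, -2, 1, 4, 0], r+c [6, 5, 4, 10, 9, 8, 14] are all distinct, so no two queens attack.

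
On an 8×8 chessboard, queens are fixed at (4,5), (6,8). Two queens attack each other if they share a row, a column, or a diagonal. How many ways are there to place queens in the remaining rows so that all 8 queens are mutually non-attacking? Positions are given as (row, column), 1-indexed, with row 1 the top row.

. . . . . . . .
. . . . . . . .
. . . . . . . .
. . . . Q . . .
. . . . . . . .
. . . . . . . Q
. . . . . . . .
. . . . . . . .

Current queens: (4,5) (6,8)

2

Branch on row 1: col 1 → 0; col 4 → 2; col 6 → 0; col 7 → 0.
Sum: 0 + 2 + 0 + 0 = 2.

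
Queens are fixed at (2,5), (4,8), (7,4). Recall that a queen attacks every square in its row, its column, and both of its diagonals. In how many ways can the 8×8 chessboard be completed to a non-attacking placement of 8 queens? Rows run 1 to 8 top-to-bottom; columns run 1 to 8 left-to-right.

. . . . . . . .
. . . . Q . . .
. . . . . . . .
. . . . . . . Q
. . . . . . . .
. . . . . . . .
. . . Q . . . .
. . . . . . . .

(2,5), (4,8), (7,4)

1

Branch on row 1: col 1 → 0; col 2 → 0; col 3 → 1; col 7 → 0.
Sum: 0 + 0 + 1 + 0 = 1.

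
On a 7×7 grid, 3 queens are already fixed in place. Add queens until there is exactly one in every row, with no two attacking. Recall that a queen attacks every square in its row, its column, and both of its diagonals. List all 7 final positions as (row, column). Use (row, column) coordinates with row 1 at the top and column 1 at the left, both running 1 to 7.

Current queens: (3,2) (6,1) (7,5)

Row 1: attacked by (3,2)→{2,4}; (6,1)→{1,6}; (7,5)→{5}. Safe: 3, 7. Place at column 3.
Row 2: attacked by (1,3)→{2,3,4}; (3,2)→{1,2,3}; (6,1)→{1,5}; (7,5)→{5}. Safe: 6, 7. Place at column 7.
Row 4: attacked by (1,3)→{3,6}; (2,7)→{5,7}; (3,2)→{1,2,3}; (6,1)→{1,3}; (7,5)→{2,5}. Safe: 4. Place at column 4.
Row 5: attacked by (1,3)→{3,7}; (2,7)→{4,7}; (3,2)→{2,4}; (4,4)→{3,4,5}; (6,1)→{1,2}; (7,5)→{3,5,7}. Safe: 6. Place at column 6.
Columns [3, 7, 2, 4, 6, 1, 5], r−c [-2, -5, 1, 0, -1, 5, 2], r+c [4, 9, 5, 8, 11, 7, 12] are all distinct, so no two queens attack.

(1,3) (2,7) (3,2) (4,4) (5,6) (6,1) (7,5)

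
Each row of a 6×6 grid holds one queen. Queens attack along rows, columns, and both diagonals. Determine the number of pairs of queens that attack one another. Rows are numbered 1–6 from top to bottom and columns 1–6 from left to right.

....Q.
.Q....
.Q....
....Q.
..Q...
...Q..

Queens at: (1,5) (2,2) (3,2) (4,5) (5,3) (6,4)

Same column: (1,5)–(4,5) (column 5); (2,2)–(3,2) (column 2).
Same diagonal: (5,3)–(6,4) (|5−6| = |3−4| = 1).
Total attacking pairs: 3.

3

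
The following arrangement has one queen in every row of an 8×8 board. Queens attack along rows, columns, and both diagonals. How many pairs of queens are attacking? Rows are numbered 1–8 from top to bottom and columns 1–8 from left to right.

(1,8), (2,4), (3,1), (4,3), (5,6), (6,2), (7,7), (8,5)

All columns are distinct and no two queens satisfy |Δrow| = |Δcol|, so no pair attacks.

0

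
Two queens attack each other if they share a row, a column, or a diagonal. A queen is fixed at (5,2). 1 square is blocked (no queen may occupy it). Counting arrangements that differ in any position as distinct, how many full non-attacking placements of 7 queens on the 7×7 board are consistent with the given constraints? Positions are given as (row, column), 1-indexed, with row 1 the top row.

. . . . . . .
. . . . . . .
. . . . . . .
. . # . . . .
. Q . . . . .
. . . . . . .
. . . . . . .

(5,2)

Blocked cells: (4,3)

6

Branch on row 1: col 1 → 1; col 3 → 1; col 4 → 2; col 5 → 1; col 7 → 1.
Sum: 1 + 1 + 2 + 1 + 1 = 6.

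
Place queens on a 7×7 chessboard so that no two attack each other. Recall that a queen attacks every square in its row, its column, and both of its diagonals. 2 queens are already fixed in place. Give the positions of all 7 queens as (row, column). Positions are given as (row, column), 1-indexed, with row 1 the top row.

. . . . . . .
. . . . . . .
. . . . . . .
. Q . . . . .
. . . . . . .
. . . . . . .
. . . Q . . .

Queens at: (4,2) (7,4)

(1,3) (2,1) (3,6) (4,2) (5,5) (6,7) (7,4)

Row 1: attacked by (4,2)→{2,5}; (7,4)→{4}. Safe: 1, 3, 6, 7. Place at column 3.
Row 2: attacked by (1,3)→{2,3,4}; (4,2)→{2,4}; (7,4)→{4}. Safe: 1, 5, 6, 7. Place at column 1.
Row 3: attacked by (1,3)→{1,3,5}; (2,1)→{1,2}; (4,2)→{1,2,3}; (7,4)→{4}. Safe: 6, 7. Place at column 6.
Row 5: attacked by (1,3)→{3,7}; (2,1)→{1,4}; (3,6)→{4,6}; (4,2)→{1,2,3}; (7,4)→{2,4,6}. Safe: 5. Place at column 5.
Row 6: attacked by (1,3)→{3}; (2,1)→{1,5}; (3,6)→{3,6}; (4,2)→{2,4}; (5,5)→{4,5,6}; (7,4)→{3,4,5}. Safe: 7. Place at column 7.
Columns [3, 1, 6, 2, 5, 7, 4], r−c [-2, 1, -3, 2, 0, -1, 3], r+c [4, 3, 9, 6, 10, 13, 11] are all distinct, so no two queens attack.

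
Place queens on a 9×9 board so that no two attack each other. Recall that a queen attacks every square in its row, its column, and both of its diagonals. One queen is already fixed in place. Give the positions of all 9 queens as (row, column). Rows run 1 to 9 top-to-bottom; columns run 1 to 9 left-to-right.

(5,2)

Row 1: attacked by (5,2)→{2,6}. Safe: 1, 3, 4, 5, 7, 8, 9. Place at column 9.
Row 2: attacked by (1,9)→{8,9}; (5,2)→{2,5}. Safe: 1, 3, 4, 6, 7. Place at column 7.
Row 3: attacked by (1,9)→{7,9}; (2,7)→{6,7,8}; (5,2)→{2,4}. Safe: 1, 3, 5. Place at column 3.
Row 4: attacked by (1,9)→{6,9}; (2,7)→{5,7,9}; (3,3)→{2,3,4}; (5,2)→{1,2,3}. Safe: 8. Place at column 8.
Row 6: attacked by (1,9)→{4,9}; (2,7)→{3,7}; (3,3)→{3,6}; (4,8)→{6,8}; (5,2)→{1,2,3}. Safe: 5. Place at column 5.
Row 7: attacked by (1,9)→{3,9}; (2,7)→{2,7}; (3,3)→{3,7}; (4,8)→{5,8}; (5,2)→{2,4}; (6,5)→{4,5,6}. Safe: 1. Place at column 1.
Row 8: attacked by (1,9)→{2,9}; (2,7)→{1,7}; (3,3)→{3,8}; (4,8)→{4,8}; (5,2)→{2,5}; (6,5)→{3,5,7}; (7,1)→{1,2}. Safe: 6. Place at column 6.
Row 9: attacked by (1,9)→{1,9}; (2,7)→{7}; (3,3)→{3,9}; (4,8)→{3,8}; (5,2)→{2,6}; (6,5)→{2,5,8}; (7,1)→{1,3}; (8,6)→{5,6,7}. Safe: 4. Place at column 4.
Columns [9, 7, 3, 8, 2, 5, 1, 6, 4], r−c [-8, -5, 0, -4, 3, 1, 6, 2, 5], r+c [10, 9, 6, 12, 7, 11, 8, 14, 13] are all distinct, so no two queens attack.

(1,9) (2,7) (3,3) (4,8) (5,2) (6,5) (7,1) (8,6) (9,4)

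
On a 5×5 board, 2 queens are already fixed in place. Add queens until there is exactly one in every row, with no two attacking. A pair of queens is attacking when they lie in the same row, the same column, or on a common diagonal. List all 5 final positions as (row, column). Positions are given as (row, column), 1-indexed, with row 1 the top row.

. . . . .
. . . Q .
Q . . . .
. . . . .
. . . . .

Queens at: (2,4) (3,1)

(1,2) (2,4) (3,1) (4,3) (5,5)

Row 1: attacked by (2,4)→{3,4,5}; (3,1)→{1,3}. Safe: 2. Place at column 2.
Row 4: attacked by (1,2)→{2,5}; (2,4)→{2,4}; (3,1)→{1,2}. Safe: 3. Place at column 3.
Row 5: attacked by (1,2)→{2}; (2,4)→{1,4}; (3,1)→{1,3}; (4,3)→{2,3,4}. Safe: 5. Place at column 5.
Columns [2, 4, 1, 3, 5], r−c [-1, -2, 2, 1, 0], r+c [3, 6, 4, 7, 10] are all distinct, so no two queens attack.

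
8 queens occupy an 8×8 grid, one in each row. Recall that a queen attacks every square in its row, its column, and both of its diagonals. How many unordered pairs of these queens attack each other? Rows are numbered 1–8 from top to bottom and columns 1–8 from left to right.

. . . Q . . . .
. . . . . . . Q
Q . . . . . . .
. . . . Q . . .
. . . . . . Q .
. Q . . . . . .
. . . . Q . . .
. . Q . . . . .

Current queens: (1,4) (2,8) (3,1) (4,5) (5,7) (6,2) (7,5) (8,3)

3

Same column: (4,5)–(7,5) (column 5).
Same diagonal: (3,1)–(7,5) (|3−7| = |1−5| = 4); (5,7)–(7,5) (|5−7| = |7−5| = 2).
Total attacking pairs: 3.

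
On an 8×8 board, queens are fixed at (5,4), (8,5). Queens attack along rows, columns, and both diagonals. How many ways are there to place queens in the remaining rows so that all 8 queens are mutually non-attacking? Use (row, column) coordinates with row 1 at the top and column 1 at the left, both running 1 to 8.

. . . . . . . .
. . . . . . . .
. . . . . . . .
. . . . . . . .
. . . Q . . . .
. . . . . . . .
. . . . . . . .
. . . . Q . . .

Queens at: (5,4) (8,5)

Branch on row 1: col 1 → 0; col 2 → 1; col 3 → 1; col 6 → 2; col 7 → 0.
Sum: 0 + 1 + 1 + 2 + 0 = 4.

4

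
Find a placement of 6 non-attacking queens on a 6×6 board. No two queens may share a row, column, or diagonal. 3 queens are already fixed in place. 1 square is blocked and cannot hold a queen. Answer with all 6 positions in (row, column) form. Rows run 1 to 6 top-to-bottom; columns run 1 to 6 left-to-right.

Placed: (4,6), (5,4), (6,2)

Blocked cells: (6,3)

(1,5) (2,3) (3,1) (4,6) (5,4) (6,2)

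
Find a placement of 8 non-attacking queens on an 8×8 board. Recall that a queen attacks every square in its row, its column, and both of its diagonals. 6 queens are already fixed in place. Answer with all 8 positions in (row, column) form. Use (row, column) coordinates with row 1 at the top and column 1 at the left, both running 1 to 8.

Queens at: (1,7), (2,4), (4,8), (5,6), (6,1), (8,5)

(1,7) (2,4) (3,2) (4,8) (5,6) (6,1) (7,3) (8,5)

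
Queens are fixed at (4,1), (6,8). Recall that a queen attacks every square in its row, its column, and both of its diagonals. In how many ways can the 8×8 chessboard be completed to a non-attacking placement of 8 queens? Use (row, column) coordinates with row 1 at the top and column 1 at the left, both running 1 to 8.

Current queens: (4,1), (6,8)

4

Branch on row 1: col 2 → 1; col 5 → 1; col 6 → 1; col 7 → 1.
Sum: 1 + 1 + 1 + 1 = 4.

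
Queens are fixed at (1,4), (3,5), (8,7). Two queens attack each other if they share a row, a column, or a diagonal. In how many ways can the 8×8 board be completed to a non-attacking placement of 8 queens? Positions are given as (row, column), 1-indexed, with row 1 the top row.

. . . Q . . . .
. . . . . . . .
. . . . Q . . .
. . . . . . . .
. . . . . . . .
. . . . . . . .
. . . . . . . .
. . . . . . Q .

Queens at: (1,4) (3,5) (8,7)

Branch on row 2: col 2 → 1; col 8 → 0.
Sum: 1 + 0 = 1.

1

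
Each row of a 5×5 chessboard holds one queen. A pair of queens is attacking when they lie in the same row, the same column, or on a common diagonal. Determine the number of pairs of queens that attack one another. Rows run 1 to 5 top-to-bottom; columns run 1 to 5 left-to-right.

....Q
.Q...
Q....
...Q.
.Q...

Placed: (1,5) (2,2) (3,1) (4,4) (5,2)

Same column: (2,2)–(5,2) (column 2).
Same diagonal: (2,2)–(3,1) (|2−3| = |2−1| = 1); (2,2)–(4,4) (|2−4| = |2−4| = 2).
Total attacking pairs: 3.

3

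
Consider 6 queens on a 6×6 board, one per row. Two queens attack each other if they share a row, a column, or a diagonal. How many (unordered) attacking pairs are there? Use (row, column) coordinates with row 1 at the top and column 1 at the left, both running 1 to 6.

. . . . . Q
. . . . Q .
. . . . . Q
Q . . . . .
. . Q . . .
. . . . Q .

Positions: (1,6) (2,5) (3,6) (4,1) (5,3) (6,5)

Same column: (1,6)–(3,6) (column 6); (2,5)–(6,5) (column 5).
Same diagonal: (1,6)–(2,5) (|1−2| = |6−5| = 1); (2,5)–(3,6) (|2−3| = |5−6| = 1).
Total attacking pairs: 4.

4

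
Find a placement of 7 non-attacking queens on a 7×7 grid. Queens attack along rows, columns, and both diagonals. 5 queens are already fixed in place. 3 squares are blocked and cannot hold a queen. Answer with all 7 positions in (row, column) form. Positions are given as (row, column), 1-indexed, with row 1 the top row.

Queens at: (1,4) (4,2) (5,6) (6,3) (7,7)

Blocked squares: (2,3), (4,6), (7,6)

(1,4) (2,1) (3,5) (4,2) (5,6) (6,3) (7,7)

Row 2: attacked by (1,4)→{3,4,5}; (4,2)→{2,4}; (5,6)→{3,6}; (6,3)→{3,7}; (7,7)→{2,7}. Blocked: 3. Safe: 1. Place at column 1.
Row 3: attacked by (1,4)→{2,4,6}; (2,1)→{1,2}; (4,2)→{1,2,3}; (5,6)→{4,6}; (6,3)→{3,6}; (7,7)→{3,7}. Safe: 5. Place at column 5.
Columns [4, 1, 5, 2, 6, 3, 7], r−c [-3, 1, -2, 2, -1, 3, 0], r+c [5, 3, 8, 6, 11, 9, 14] are all distinct, so no two queens attack.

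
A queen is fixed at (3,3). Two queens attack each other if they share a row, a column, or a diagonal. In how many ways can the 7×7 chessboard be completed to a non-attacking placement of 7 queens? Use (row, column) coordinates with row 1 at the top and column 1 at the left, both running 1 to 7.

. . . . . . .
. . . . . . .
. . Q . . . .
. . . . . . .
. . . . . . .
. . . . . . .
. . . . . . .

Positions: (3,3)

6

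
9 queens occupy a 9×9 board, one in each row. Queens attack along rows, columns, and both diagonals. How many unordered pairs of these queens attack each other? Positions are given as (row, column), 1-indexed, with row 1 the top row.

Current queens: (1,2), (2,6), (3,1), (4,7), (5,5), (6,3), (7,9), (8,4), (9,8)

0

All columns are distinct and no two queens satisfy |Δrow| = |Δcol|, so no pair attacks.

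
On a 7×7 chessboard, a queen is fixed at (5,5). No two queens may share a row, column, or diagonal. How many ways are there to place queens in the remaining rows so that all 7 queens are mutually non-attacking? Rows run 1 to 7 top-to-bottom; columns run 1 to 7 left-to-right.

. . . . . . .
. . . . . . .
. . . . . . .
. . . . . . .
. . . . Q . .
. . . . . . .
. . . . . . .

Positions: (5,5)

6

Branch on row 1: col 2 → 1; col 3 → 2; col 4 → 1; col 6 → 1; col 7 → 1.
Sum: 1 + 2 + 1 + 1 + 1 = 6.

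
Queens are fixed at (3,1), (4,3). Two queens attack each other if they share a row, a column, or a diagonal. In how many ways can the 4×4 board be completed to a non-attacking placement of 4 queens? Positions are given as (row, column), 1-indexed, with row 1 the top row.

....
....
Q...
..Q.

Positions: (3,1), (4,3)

1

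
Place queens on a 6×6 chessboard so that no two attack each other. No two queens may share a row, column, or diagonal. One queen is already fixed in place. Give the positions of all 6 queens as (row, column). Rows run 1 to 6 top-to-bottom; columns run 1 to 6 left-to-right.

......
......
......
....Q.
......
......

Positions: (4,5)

(1,3) (2,6) (3,2) (4,5) (5,1) (6,4)

Row 1: attacked by (4,5)→{2,5}. Safe: 1, 3, 4, 6. Place at column 3.
Row 2: attacked by (1,3)→{2,3,4}; (4,5)→{3,5}. Safe: 1, 6. Place at column 6.
Row 3: attacked by (1,3)→{1,3,5}; (2,6)→{5,6}; (4,5)→{4,5,6}. Safe: 2. Place at column 2.
Row 5: attacked by (1,3)→{3}; (2,6)→{3,6}; (3,2)→{2,4}; (4,5)→{4,5,6}. Safe: 1. Place at column 1.
Row 6: attacked by (1,3)→{3}; (2,6)→{2,6}; (3,2)→{2,5}; (4,5)→{3,5}; (5,1)→{1,2}. Safe: 4. Place at column 4.
Columns [3, 6, 2, 5, 1, 4], r−c [-2, -4, 1, -1, 4, 2], r+c [4, 8, 5, 9, 6, 10] are all distinct, so no two queens attack.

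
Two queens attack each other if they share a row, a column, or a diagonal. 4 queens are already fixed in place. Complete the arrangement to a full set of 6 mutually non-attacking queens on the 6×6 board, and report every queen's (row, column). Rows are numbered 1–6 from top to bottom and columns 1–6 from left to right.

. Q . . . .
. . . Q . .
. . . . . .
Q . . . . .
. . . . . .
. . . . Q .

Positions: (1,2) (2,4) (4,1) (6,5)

(1,2) (2,4) (3,6) (4,1) (5,3) (6,5)

Row 3: attacked by (1,2)→{2,4}; (2,4)→{3,4,5}; (4,1)→{1,2}; (6,5)→{2,5}. Safe: 6. Place at column 6.
Row 5: attacked by (1,2)→{2,6}; (2,4)→{1,4}; (3,6)→{4,6}; (4,1)→{1,2}; (6,5)→{4,5,6}. Safe: 3. Place at column 3.
Columns [2, 4, 6, 1, 3, 5], r−c [-1, -2, -3, 3, 2, 1], r+c [3, 6, 9, 5, 8, 11] are all distinct, so no two queens attack.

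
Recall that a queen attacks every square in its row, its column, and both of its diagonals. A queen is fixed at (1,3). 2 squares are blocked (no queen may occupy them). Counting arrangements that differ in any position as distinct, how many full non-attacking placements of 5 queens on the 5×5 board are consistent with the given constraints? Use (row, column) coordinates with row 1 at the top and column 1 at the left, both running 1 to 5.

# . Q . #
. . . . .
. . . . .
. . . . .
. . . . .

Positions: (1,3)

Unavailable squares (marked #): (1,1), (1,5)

2

Branch on row 2: col 1 → 1; col 5 → 1.
Sum: 1 + 1 = 2.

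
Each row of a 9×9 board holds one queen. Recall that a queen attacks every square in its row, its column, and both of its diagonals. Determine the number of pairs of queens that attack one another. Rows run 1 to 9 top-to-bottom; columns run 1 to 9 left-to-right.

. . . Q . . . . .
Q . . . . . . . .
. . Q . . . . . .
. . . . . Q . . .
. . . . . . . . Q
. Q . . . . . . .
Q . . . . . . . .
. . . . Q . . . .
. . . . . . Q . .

2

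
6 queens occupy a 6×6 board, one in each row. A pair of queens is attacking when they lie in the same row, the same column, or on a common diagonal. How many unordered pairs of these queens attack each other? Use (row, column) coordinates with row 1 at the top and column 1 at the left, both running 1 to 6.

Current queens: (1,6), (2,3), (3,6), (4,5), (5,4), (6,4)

6

Same column: (1,6)–(3,6) (column 6); (5,4)–(6,4) (column 4).
Same diagonal: (2,3)–(4,5) (|2−4| = |3−5| = 2); (3,6)–(4,5) (|3−4| = |6−5| = 1); (3,6)–(5,4) (|3−5| = |6−4| = 2); (4,5)–(5,4) (|4−5| = |5−4| = 1).
Total attacking pairs: 6.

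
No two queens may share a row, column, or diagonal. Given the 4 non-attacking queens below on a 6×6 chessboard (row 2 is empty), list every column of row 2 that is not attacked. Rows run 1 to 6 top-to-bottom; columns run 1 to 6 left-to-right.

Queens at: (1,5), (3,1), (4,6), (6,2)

columns 3

(1,5) attacks row 2 at column 5 and diagonals 4, 6.
(3,1) attacks row 2 at column 1 and diagonals 2.
(4,6) attacks row 2 at column 6 and diagonals 4.
(6,2) attacks row 2 at column 2 and diagonals 6.
Attacked columns: {1, 2, 4, 5, 6}. Safe: {3}.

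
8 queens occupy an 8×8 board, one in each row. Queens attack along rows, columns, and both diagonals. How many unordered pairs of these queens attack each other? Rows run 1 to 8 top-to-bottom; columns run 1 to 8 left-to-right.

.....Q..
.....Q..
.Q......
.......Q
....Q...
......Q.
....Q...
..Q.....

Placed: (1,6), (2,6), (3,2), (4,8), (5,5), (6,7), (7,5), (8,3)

Same column: (1,6)–(2,6) (column 6); (5,5)–(7,5) (column 5).
Same diagonal: (2,6)–(4,8) (|2−4| = |6−8| = 2); (4,8)–(7,5) (|4−7| = |8−5| = 3).
Total attacking pairs: 4.

4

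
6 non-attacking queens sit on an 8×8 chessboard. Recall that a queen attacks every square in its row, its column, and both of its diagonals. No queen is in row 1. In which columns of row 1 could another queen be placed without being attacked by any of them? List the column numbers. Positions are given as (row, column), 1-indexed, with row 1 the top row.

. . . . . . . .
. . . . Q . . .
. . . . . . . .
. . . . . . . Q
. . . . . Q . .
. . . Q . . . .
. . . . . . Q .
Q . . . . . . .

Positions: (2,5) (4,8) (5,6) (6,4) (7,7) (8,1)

columns 3

(2,5) attacks row 1 at column 5 and diagonals 4, 6.
(4,8) attacks row 1 at column 8 and diagonals 5.
(5,6) attacks row 1 at column 6 and diagonals 2.
(6,4) attacks row 1 at column 4.
(7,7) attacks row 1 at column 7 and diagonals 1.
(8,1) attacks row 1 at column 1 and diagonals 8.
Attacked columns: {1, 2, 4, 5, 6, 7, 8}. Safe: {3}.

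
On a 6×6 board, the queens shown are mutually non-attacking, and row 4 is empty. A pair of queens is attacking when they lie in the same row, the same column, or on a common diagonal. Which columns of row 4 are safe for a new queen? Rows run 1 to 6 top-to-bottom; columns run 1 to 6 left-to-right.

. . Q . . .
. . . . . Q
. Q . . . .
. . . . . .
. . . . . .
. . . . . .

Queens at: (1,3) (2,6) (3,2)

(1,3) attacks row 4 at column 3 and diagonals 6.
(2,6) attacks row 4 at column 6 and diagonals 4.
(3,2) attacks row 4 at column 2 and diagonals 1, 3.
Attacked columns: {1, 2, 3, 4, 6}. Safe: {5}.

columns 5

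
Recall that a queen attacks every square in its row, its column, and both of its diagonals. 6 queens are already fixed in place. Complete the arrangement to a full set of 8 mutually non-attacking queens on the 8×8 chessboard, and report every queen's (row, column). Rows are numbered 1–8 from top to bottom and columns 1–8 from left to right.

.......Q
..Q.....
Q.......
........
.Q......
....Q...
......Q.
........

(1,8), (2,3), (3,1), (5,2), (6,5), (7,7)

Row 4: attacked by (1,8)→{5,8}; (2,3)→{1,3,5}; (3,1)→{1,2}; (5,2)→{1,2,3}; (6,5)→{3,5,7}; (7,7)→{4,7}. Safe: 6. Place at column 6.
Row 8: attacked by (1,8)→{1,8}; (2,3)→{3}; (3,1)→{1,6}; (4,6)→{2,6}; (5,2)→{2,5}; (6,5)→{3,5,7}; (7,7)→{6,7,8}. Safe: 4. Place at column 4.
Columns [8, 3, 1, 6, 2, 5, 7, 4], r−c [-7, -1, 2, -2, 3, 1, 0, 4], r+c [9, 5, 4, 10, 7, 11, 14, 12] are all distinct, so no two queens attack.

(1,8) (2,3) (3,1) (4,6) (5,2) (6,5) (7,7) (8,4)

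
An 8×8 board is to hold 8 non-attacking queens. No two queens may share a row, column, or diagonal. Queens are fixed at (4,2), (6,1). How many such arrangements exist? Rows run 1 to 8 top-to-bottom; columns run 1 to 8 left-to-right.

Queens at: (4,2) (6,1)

4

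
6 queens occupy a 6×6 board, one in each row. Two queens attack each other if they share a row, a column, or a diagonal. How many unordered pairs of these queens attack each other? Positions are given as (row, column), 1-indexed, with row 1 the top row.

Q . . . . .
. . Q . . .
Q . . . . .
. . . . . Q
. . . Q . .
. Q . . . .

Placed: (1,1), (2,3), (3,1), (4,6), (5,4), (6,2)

Same column: (1,1)–(3,1) (column 1).
Total attacking pairs: 1.

1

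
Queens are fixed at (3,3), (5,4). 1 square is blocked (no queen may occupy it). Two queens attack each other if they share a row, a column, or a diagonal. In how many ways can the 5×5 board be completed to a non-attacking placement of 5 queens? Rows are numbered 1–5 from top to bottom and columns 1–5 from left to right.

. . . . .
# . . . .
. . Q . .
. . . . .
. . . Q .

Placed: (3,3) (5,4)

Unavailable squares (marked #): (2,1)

Branch on row 1: col 2 → 1.
Sum: 1 = 1.

1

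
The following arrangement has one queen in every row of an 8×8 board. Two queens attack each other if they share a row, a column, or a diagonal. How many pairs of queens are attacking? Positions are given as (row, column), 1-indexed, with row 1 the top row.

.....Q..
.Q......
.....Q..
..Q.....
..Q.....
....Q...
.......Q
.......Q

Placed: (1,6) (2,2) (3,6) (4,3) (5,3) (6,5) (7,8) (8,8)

6

Same column: (1,6)–(3,6) (column 6); (4,3)–(5,3) (column 3); (7,8)–(8,8) (column 8).
Same diagonal: (1,6)–(4,3) (|1−4| = |6−3| = 3); (2,2)–(8,8) (|2−8| = |2−8| = 6); (4,3)–(6,5) (|4−6| = |3−5| = 2).
Total attacking pairs: 6.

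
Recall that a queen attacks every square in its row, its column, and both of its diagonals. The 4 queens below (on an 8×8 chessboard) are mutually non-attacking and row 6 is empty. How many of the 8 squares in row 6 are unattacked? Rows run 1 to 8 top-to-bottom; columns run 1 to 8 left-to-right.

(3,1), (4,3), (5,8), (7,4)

(3,1) attacks row 6 at column 1 and diagonals 4.
(4,3) attacks row 6 at column 3 and diagonals 1, 5.
(5,8) attacks row 6 at column 8 and diagonals 7.
(7,4) attacks row 6 at column 4 and diagonals 3, 5.
Attacked columns: {1, 3, 4, 5, 7, 8}. Safe: {2, 6}.

2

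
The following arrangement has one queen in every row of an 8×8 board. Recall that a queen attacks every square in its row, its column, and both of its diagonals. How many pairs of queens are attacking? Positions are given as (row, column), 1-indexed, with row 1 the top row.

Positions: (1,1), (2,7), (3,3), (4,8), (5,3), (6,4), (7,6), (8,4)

Same column: (3,3)–(5,3) (column 3); (6,4)–(8,4) (column 4).
Same diagonal: (1,1)–(3,3) (|1−3| = |1−3| = 2); (4,8)–(8,4) (|4−8| = |8−4| = 4); (5,3)–(6,4) (|5−6| = |3−4| = 1).
Total attacking pairs: 5.

5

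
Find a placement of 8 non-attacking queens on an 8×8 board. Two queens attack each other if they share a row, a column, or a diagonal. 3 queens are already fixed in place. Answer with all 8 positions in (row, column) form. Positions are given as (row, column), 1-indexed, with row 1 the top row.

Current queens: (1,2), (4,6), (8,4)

(1,2) (2,7) (3,3) (4,6) (5,8) (6,5) (7,1) (8,4)

Row 2: attacked by (1,2)→{1,2,3}; (4,6)→{4,6,8}; (8,4)→{4}. Safe: 5, 7. Place at column 7.
Row 3: attacked by (1,2)→{2,4}; (2,7)→{6,7,8}; (4,6)→{5,6,7}; (8,4)→{4}. Safe: 1, 3. Place at column 3.
Row 5: attacked by (1,2)→{2,6}; (2,7)→{4,7}; (3,3)→{1,3,5}; (4,6)→{5,6,7}; (8,4)→{1,4,7}. Safe: 8. Place at column 8.
Row 6: attacked by (1,2)→{2,7}; (2,7)→{3,7}; (3,3)→{3,6}; (4,6)→{4,6,8}; (5,8)→{7,8}; (8,4)→{2,4,6}. Safe: 1, 5. Place at column 5.
Row 7: attacked by (1,2)→{2,8}; (2,7)→{2,7}; (3,3)→{3,7}; (4,6)→{3,6}; (5,8)→{6,8}; (6,5)→{4,5,6}; (8,4)→{3,4,5}. Safe: 1. Place at column 1.
Columns [2, 7, 3, 6, 8, 5, 1, 4], r−c [-1, -5, 0, -2, -3, 1, 6, 4], r+c [3, 9, 6, 10, 13, 11, 8, 12] are all distinct, so no two queens attack.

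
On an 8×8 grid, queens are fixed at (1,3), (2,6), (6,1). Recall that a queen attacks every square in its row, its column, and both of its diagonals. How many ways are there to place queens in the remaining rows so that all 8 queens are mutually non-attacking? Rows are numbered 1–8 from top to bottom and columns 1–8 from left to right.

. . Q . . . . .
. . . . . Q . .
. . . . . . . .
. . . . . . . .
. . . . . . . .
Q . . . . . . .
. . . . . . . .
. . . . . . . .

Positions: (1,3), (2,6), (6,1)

3

Branch on row 3: col 2 → 2; col 8 → 1.
Sum: 2 + 1 = 3.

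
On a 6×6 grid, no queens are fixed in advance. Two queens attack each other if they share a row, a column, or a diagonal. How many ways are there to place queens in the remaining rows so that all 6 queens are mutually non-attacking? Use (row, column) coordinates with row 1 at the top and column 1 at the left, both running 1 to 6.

4

Branch on row 1: col 1 → 0; col 2 → 1; col 3 → 1; col 4 → 1; col 5 → 1; col 6 → 0.
Sum: 0 + 1 + 1 + 1 + 1 + 0 = 4.
(This is the classic 6-queens count.)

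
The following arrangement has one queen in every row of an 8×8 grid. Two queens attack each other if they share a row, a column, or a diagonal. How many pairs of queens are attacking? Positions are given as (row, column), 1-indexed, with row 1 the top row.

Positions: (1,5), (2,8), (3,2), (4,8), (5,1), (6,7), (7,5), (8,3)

5

Same column: (1,5)–(7,5) (column 5); (2,8)–(4,8) (column 8).
Same diagonal: (1,5)–(4,8) (|1−4| = |5−8| = 3); (1,5)–(5,1) (|1−5| = |5−1| = 4); (4,8)–(7,5) (|4−7| = |8−5| = 3).
Total attacking pairs: 5.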